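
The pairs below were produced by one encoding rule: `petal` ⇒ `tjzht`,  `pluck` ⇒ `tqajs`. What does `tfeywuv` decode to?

In petal: p→t is +4, e→j is +5, t→z is +6, a→h is +7 — the shift increases by 1 each position. Letter i (0-indexed) is shifted by i+4, so successive shifts are 4, 5, 6, ….
Undoing it on tfeywuv: t−4=p, f−5=a, e−6=y, y−7=r, w−8=o, u−9=l, v−10=l.

payroll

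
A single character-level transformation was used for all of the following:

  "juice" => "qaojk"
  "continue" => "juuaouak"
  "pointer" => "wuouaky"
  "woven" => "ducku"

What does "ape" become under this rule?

The shift depends on letter class: consonant j→q is +7, but vowel u→a is +6. Vowels shift forward by 6 and consonants shift forward by 7.
On ape: a(vowel)+6=g, p(cons)+7=w, e(vowel)+6=k.

gwk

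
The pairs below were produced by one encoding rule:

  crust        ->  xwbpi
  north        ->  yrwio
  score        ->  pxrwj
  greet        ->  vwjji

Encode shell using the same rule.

pojmm

c(2)→x(23) and r(17)→w(22) fit y≡19x+11 (mod 26); the inverse of 19 mod 26 is 11. Each letter's alphabet position (a=0..z=25) is mapped through 19·x+11 mod 26 — an affine cipher.
On shell: s(18)→19·18+11≡15=p; h(7)→19·7+11≡14=o; e(4)→19·4+11≡9=j; l(11)→19·11+11≡12=m; l(11)→19·11+11≡12=m (all mod 26).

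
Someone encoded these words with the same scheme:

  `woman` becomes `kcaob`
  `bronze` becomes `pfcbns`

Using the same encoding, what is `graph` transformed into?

Compare letters: w→k is +14, o→c is +14, m→a is +14 — a constant shift. Each letter is shifted forward by 14 in the alphabet (a Caesar shift of +14).
For graph: g+14=u, r+14=f, a+14=o, p+14=d, h+14=v.

ufodv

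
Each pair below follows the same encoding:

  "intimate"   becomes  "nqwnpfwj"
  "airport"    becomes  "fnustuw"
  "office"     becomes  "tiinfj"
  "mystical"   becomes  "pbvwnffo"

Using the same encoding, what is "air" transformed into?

The shift depends on letter class: consonant n→q is +3, but vowel i→n is +5. The rule splits by letter class: vowels +5, consonants +3.
On air: a(vowel)+5=f, i(vowel)+5=n, r(cons)+3=u.

fnu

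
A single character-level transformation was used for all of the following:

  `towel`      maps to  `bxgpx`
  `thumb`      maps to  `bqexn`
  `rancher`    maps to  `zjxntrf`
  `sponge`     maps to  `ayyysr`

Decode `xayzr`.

proof

Each letter shifts forward by (position + 8), i.e. 8, 9, 10, … — the shift grows by one for each successive letter.
Decoding xayzr: x−8=p, a−9=r, y−10=o, z−11=o, r−12=f.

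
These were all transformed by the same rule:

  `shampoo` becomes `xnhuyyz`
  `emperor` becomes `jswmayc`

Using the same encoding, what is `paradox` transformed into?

In shampoo: s→x is +5, h→n is +6, a→h is +7, m→u is +8 — the shift increases by 1 each position. Letter i (0-indexed) is shifted by i+5, so successive shifts are 5, 6, 7, ….
On paradox: p+5=u, a+6=g, r+7=y, a+8=i, d+9=m, o+10=y, x+11=i.

ugyimyi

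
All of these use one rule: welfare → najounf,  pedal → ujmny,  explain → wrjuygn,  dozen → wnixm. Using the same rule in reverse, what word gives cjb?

The output letters match the input read backwards, each shifted +9: welfare reversed is eraflew. Two steps: reverse the string, then apply a Caesar shift of +9.
Undoing it on cjb: shift back: c−9=t, j−9=a, b−9=s → tas; then reverse → sat.

sat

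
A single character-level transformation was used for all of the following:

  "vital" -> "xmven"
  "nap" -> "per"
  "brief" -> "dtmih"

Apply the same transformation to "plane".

The rule splits by letter class: vowels +4, consonants +2.
Applying it to plane: p(cons)+2=r, l(cons)+2=n, a(vowel)+4=e, n(cons)+2=p, e(vowel)+4=i.

rnepi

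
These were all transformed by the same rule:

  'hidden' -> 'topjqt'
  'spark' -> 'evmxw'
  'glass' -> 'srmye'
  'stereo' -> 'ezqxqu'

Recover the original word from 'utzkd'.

inner

A repeating key of period 2 is used — shifts +12, +6 over and over.
Undoing it on utzkd: u−12=i, t−6=n, z−12=n, k−6=e, d−12=r.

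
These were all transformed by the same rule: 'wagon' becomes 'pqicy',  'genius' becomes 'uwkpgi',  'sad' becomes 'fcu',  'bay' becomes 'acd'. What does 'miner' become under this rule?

tgpko

Two steps: reverse the string, then apply a Caesar shift of +2.
For miner: reverse → renim; then shift: r+2=t, e+2=g, n+2=p, i+2=k, m+2=o.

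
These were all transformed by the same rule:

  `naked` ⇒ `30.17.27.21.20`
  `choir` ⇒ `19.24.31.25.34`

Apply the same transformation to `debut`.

n is letter #14 and maps to 30: an offset of 16. Each letter is replaced by its alphabet position (a=1..z=26) + 16.
Applying it to debut: d=4→20, e=5→21, b=2→18, u=21→37, t=20→36.

20.21.18.37.36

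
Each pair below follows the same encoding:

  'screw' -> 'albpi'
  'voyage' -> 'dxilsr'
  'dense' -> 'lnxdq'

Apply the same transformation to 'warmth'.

In screw: s→a is +8, c→l is +9, r→b is +10, e→p is +11 — the shift increases by 1 each position. Each letter shifts forward by (position + 8), i.e. 8, 9, 10, … — the shift grows by one for each successive letter.
For warmth: w+8=e, a+9=j, r+10=b, m+11=x, t+12=f, h+13=u.

ejbxfu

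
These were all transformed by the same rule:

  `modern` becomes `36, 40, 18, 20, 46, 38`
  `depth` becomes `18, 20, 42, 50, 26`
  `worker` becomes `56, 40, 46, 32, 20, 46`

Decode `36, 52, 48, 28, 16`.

m(#13)→36 and o(#15)→40: differences scale by 2, so n = 2·pos + 10. With a=1..z=26, the number is 2·pos + 10.
Reversing it on 36, 52, 48, 28, 16: 36→(36−10)÷2=13=m, 52→(52−10)÷2=21=u, 48→(48−10)÷2=19=s, 28→(28−10)÷2=9=i, 16→(16−10)÷2=3=c.

music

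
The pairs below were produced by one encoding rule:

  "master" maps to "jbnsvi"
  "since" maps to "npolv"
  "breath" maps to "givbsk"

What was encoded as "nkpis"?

shirt

m(12)→j(9) and a(0)→b(1) fit y≡5x+1 (mod 26); the inverse of 5 mod 26 is 21. Each letter's alphabet position (a=0..z=25) is mapped through 5·x+1 mod 26 — an affine cipher.
Reversing it on nkpis: n(13)→21·(13−1)≡18=s; k(10)→21·(10−1)≡7=h; p(15)→21·(15−1)≡8=i; i(8)→21·(8−1)≡17=r; s(18)→21·(18−1)≡19=t (all mod 26).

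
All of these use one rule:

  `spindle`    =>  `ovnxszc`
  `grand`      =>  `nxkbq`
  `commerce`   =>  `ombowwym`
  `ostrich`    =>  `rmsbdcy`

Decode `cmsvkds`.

italics

The output letters match the input read backwards, each shifted +10: spindle reversed is eldnips. Read the word backwards and shift each letter +10.
Decoding cmsvkds: shift back: c−10=s, m−10=c, s−10=i, v−10=l, k−10=a, d−10=t, s−10=i → scilati; then reverse → italics.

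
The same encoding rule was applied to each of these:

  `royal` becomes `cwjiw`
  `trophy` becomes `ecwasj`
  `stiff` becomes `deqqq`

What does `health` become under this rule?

smiwes

The shift depends on letter class: consonant r→c is +11, but vowel o→w is +8. The rule splits by letter class: vowels +8, consonants +11.
Applying it to health: h(cons)+11=s, e(vowel)+8=m, a(vowel)+8=i, l(cons)+11=w, t(cons)+11=e, h(cons)+11=s.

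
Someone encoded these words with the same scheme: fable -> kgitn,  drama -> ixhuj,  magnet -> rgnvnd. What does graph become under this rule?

lxhxq

In fable: f→k is +5, a→g is +6, b→i is +7, l→t is +8 — the shift increases by 1 each position. The shift increases by 1 at each position, starting from +5: 5, 6, 7, ….
Applying it to graph: g+5=l, r+6=x, a+7=h, p+8=x, h+9=q.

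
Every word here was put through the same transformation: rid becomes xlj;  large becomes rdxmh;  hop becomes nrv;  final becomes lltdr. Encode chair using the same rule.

indlx

The rule splits by letter class: vowels +3, consonants +6.
On chair: c(cons)+6=i, h(cons)+6=n, a(vowel)+3=d, i(vowel)+3=l, r(cons)+6=x.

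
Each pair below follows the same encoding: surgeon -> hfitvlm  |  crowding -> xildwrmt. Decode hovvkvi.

Each letter is replaced by its mirror in the alphabet: a↔z, b↔y, c↔x, and so on (the Atbash cipher).
Reversing it on hovvkvi: h↔s, o↔l, v↔e, v↔e, k↔p, v↔e, i↔r.

sleeper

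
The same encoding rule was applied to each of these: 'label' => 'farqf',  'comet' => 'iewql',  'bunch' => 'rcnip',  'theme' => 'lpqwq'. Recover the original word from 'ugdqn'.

siren

Treating letters as 0–25, the rule is x ↦ 17x + 0 (mod 26).
Decoding ugdqn: u(20)→23·(20−0)≡18=s; g(6)→23·(6−0)≡8=i; d(3)→23·(3−0)≡17=r; q(16)→23·(16−0)≡4=e; n(13)→23·(13−0)≡13=n (all mod 26).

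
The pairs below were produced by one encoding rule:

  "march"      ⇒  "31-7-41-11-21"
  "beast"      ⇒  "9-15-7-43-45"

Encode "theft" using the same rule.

m(#13)→31 and a(#1)→7: differences scale by 2, so n = 2·pos + 5. Each letter becomes 2×(its alphabet position, a=1..z=26) + 5.
For theft: t=20→45, h=8→21, e=5→15, f=6→17, t=20→45.

45-21-15-17-45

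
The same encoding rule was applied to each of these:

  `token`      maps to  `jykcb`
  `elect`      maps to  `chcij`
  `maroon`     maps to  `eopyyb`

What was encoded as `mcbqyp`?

senior

t(19)→j(9) and o(14)→y(24) fit y≡23x+14 (mod 26); the inverse of 23 mod 26 is 17. Treating letters as 0–25, the rule is x ↦ 23x + 14 (mod 26).
Reversing it on mcbqyp: m(12)→17·(12−14)≡18=s; c(2)→17·(2−14)≡4=e; b(1)→17·(1−14)≡13=n; q(16)→17·(16−14)≡8=i; y(24)→17·(24−14)≡14=o; p(15)→17·(15−14)≡17=r (all mod 26).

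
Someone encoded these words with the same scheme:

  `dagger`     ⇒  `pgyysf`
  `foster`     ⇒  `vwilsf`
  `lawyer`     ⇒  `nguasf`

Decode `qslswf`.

d(3)→p(15) and a(0)→g(6) fit y≡3x+6 (mod 26); the inverse of 3 mod 26 is 9. This is an affine cipher: with a=0,…,z=25, each position x becomes (3x+6) mod 26.
Undoing it on qslswf: q(16)→9·(16−6)≡12=m; s(18)→9·(18−6)≡4=e; l(11)→9·(11−6)≡19=t; s(18)→9·(18−6)≡4=e; w(22)→9·(22−6)≡14=o; f(5)→9·(5−6)≡17=r (all mod 26).

meteor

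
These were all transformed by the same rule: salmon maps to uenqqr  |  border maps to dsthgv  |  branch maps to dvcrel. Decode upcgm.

slack

Shifts by position in salmon: pos 0: s→u (+2), pos 1: a→e (+4), pos 2: l→n (+2), pos 3: m→q (+4) — repeating every 2. The shifts repeat in a cycle of length 2: positions 0,1,… shift by +2, +4, then the pattern repeats.
Decoding upcgm: u−2=s, p−4=l, c−2=a, g−4=c, m−2=k.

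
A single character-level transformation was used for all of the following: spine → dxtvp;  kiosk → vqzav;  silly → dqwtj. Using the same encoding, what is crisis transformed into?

Shifts by position in spine: pos 0: s→d (+11), pos 1: p→x (+8), pos 2: i→t (+11), pos 3: n→v (+8) — repeating every 2. It's a Vigenère-style cipher with numeric key [11,8]: position i shifts by key[i mod 2].
For crisis: c+11=n, r+8=z, i+11=t, s+8=a, i+11=t, s+8=a.

nztata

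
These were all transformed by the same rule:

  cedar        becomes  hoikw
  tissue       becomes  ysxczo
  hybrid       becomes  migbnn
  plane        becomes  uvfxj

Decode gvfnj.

blade

Shifts by position in cedar: pos 0: c→h (+5), pos 1: e→o (+10), pos 2: d→i (+5), pos 3: a→k (+10) — repeating every 2. It's a Vigenère-style cipher with numeric key [5,10]: position i shifts by key[i mod 2].
Reversing it on gvfnj: g−5=b, v−10=l, f−5=a, n−10=d, j−5=e.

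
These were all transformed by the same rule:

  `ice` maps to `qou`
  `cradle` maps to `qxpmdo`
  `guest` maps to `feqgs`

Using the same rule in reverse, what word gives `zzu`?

The output letters match the input read backwards, each shifted +12: ice reversed is eci. Two steps: reverse the string, then apply a Caesar shift of +12.
Reversing it on zzu: shift back: z−12=n, z−12=n, u−12=i → nni; then reverse → inn.

inn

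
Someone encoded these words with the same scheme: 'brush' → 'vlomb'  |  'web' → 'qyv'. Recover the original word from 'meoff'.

Compare letters: b→v is +20, r→l is +20, u→o is +20 — a constant shift. This is a Caesar cipher with shift 20.
Undoing it on meoff: m−20=s, e−20=k, o−20=u, f−20=l, f−20=l.

skull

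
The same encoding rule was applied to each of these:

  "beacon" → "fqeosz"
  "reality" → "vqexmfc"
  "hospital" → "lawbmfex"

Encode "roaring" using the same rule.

Shifts by position in beacon: pos 0: b→f (+4), pos 1: e→q (+12), pos 2: a→e (+4), pos 3: c→o (+12) — repeating every 2. The shifts repeat in a cycle of length 2: positions 0,1,… shift by +4, +12, then the pattern repeats.
Applying it to roaring: r+4=v, o+12=a, a+4=e, r+12=d, i+4=m, n+12=z, g+4=k.

vaedmzk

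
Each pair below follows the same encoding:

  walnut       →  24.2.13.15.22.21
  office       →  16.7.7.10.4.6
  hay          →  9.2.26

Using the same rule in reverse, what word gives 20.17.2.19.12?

Each letter is replaced by its alphabet position (a=1..z=26) + 1.
Decoding 20.17.2.19.12: 20→(20−1)÷1=19=s, 17→(17−1)÷1=16=p, 2→(2−1)÷1=1=a, 19→(19−1)÷1=18=r, 12→(12−1)÷1=11=k.

spark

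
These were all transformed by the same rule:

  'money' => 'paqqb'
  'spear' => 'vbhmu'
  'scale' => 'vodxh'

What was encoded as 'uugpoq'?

riddle

Shifts by position in money: pos 0: m→p (+3), pos 1: o→a (+12), pos 2: n→q (+3), pos 3: e→q (+12) — repeating every 2. It's a Vigenère-style cipher with numeric key [3,12]: position i shifts by key[i mod 2].
Decoding uugpoq: u−3=r, u−12=i, g−3=d, p−12=d, o−3=l, q−12=e.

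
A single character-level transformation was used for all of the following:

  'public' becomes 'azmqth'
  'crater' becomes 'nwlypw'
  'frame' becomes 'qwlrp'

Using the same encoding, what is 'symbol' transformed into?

ddxgzq

A repeating key of period 2 is used — shifts +11, +5 over and over.
On symbol: s+11=d, y+5=d, m+11=x, b+5=g, o+11=z, l+5=q.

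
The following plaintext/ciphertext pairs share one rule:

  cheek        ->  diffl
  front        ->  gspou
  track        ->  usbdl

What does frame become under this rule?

Compare letters: c→d is +1, h→i is +1, e→f is +1 — a constant shift. It's a constant shift of +1 (ROT1).
For frame: f+1=g, r+1=s, a+1=b, m+1=n, e+1=f.

gsbnf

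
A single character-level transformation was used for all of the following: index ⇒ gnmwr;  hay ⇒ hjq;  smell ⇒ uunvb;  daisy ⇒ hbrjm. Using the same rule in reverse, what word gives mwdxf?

wound

The output letters match the input read backwards, each shifted +9: index reversed is xedni. Read the word backwards and shift each letter +9.
Reversing it on mwdxf: shift back: m−9=d, w−9=n, d−9=u, x−9=o, f−9=w → dnuow; then reverse → wound.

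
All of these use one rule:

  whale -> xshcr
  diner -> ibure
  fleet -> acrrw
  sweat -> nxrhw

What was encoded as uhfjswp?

naughty

w(22)→x(23) and h(7)→s(18) fit y≡9x+7 (mod 26); the inverse of 9 mod 26 is 3. Each letter's alphabet position (a=0..z=25) is mapped through 9·x+7 mod 26 — an affine cipher.
Reversing it on uhfjswp: u(20)→3·(20−7)≡13=n; h(7)→3·(7−7)≡0=a; f(5)→3·(5−7)≡20=u; j(9)→3·(9−7)≡6=g; s(18)→3·(18−7)≡7=h; w(22)→3·(22−7)≡19=t; p(15)→3·(15−7)≡24=y (all mod 26).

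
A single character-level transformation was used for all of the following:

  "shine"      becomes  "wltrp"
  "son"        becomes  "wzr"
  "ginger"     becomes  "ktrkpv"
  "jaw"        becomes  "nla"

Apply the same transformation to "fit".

The shift depends on letter class: consonant s→w is +4, but vowel i→t is +11. Vowels shift forward by 11 and consonants shift forward by 4.
For fit: f(cons)+4=j, i(vowel)+11=t, t(cons)+4=x.

jtx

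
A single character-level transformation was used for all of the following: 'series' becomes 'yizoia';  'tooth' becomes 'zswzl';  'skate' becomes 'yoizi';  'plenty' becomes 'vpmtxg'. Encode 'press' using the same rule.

Shifts by position in series: pos 0: s→y (+6), pos 1: e→i (+4), pos 2: r→z (+8), pos 3: i→o (+6), pos 4: e→i (+4), pos 5: s→a (+8) — repeating every 3. A repeating key of period 3 is used — shifts +6, +4, +8 over and over.
On press: p+6=v, r+4=v, e+8=m, s+6=y, s+4=w.

vvmyw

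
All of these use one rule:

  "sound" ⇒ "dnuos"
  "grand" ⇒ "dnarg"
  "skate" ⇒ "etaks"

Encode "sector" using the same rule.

rotces

It's just the letters in reverse order.
On sector: reverse → rotces.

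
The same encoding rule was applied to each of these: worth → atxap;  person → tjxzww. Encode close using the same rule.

gquzm

In worth: w→a is +4, o→t is +5, r→x is +6, t→a is +7 — the shift increases by 1 each position. Letter i (0-indexed) is shifted by i+4, so successive shifts are 4, 5, 6, ….
Applying it to close: c+4=g, l+5=q, o+6=u, s+7=z, e+8=m.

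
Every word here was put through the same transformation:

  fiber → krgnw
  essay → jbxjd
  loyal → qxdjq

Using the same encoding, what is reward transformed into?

Shifts by position in fiber: pos 0: f→k (+5), pos 1: i→r (+9), pos 2: b→g (+5), pos 3: e→n (+9) — repeating every 2. The shifts repeat in a cycle of length 2: positions 0,1,… shift by +5, +9, then the pattern repeats.
On reward: r+5=w, e+9=n, w+5=b, a+9=j, r+5=w, d+9=m.

wnbjwm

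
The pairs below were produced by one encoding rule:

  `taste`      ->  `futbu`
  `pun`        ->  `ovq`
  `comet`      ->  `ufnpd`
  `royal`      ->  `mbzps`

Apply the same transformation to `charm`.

nsbid

The output letters match the input read backwards, each shifted +1: taste reversed is etsat. Read the word backwards and shift each letter +1.
Applying it to charm: reverse → mrahc; then shift: m+1=n, r+1=s, a+1=b, h+1=i, c+1=d.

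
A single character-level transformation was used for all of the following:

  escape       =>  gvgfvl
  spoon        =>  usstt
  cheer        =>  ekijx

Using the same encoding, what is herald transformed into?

jhvfrk

In escape: e→g is +2, s→v is +3, c→g is +4, a→f is +5 — the shift increases by 1 each position. Letter i (0-indexed) is shifted by i+2, so successive shifts are 2, 3, 4, ….
Applying it to herald: h+2=j, e+3=h, r+4=v, a+5=f, l+6=r, d+7=k.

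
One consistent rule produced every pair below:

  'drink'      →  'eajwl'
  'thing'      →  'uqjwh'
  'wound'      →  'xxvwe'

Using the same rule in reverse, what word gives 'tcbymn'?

staple

It's a Vigenère-style cipher with numeric key [1,9]: position i shifts by key[i mod 2].
Decoding tcbymn: t−1=s, c−9=t, b−1=a, y−9=p, m−1=l, n−9=e.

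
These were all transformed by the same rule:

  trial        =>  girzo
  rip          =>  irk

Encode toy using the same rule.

glb

Letters are reflected about the middle of the alphabet (position → 25−position): Atbash.
For toy: t↔g, o↔l, y↔b.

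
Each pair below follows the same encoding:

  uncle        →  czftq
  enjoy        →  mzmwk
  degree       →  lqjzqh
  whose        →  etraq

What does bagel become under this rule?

Shifts by position in uncle: pos 0: u→c (+8), pos 1: n→z (+12), pos 2: c→f (+3), pos 3: l→t (+8), pos 4: e→q (+12) — repeating every 3. It's a Vigenère-style cipher with numeric key [8,12,3]: position i shifts by key[i mod 3].
For bagel: b+8=j, a+12=m, g+3=j, e+8=m, l+12=x.

jmjmx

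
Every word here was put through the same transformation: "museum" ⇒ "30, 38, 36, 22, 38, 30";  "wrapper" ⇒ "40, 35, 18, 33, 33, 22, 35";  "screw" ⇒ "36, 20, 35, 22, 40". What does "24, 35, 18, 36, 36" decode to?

The number is (letter's place in the alphabet, a=1) + 17.
Undoing it on 24, 35, 18, 36, 36: 24→(24−17)÷1=7=g, 35→(35−17)÷1=18=r, 18→(18−17)÷1=1=a, 36→(36−17)÷1=19=s, 36→(36−17)÷1=19=s.

grass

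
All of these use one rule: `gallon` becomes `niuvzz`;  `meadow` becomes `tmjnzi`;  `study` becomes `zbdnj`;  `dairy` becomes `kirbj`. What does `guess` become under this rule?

ncncd

The shift increases by 1 at each position, starting from +7: 7, 8, 9, ….
On guess: g+7=n, u+8=c, e+9=n, s+10=c, s+11=d.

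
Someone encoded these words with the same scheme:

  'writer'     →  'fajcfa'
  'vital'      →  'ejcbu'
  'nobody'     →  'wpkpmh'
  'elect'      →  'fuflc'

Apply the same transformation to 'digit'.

The shift depends on letter class: consonant w→f is +9, but vowel i→j is +1. The rule splits by letter class: vowels +1, consonants +9.
On digit: d(cons)+9=m, i(vowel)+1=j, g(cons)+9=p, i(vowel)+1=j, t(cons)+9=c.

mjpjc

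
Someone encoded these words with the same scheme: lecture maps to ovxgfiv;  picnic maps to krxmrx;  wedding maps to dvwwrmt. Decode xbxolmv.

cyclone

Letters are reflected about the middle of the alphabet (position → 25−position): Atbash.
Undoing it on xbxolmv: x↔c, b↔y, x↔c, o↔l, l↔o, m↔n, v↔e.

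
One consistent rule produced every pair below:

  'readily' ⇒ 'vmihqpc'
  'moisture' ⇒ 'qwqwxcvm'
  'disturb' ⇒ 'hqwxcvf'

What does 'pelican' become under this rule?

tmpqgir

The shift depends on letter class: consonant r→v is +4, but vowel e→m is +8. The rule splits by letter class: vowels +8, consonants +4.
On pelican: p(cons)+4=t, e(vowel)+8=m, l(cons)+4=p, i(vowel)+8=q, c(cons)+4=g, a(vowel)+8=i, n(cons)+4=r.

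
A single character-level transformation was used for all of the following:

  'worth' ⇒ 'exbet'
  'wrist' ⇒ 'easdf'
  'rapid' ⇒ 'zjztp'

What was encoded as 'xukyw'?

plank

In worth: w→e is +8, o→x is +9, r→b is +10, t→e is +11 — the shift increases by 1 each position. Each letter shifts forward by (position + 8), i.e. 8, 9, 10, … — the shift grows by one for each successive letter.
Undoing it on xukyw: x−8=p, u−9=l, k−10=a, y−11=n, w−12=k.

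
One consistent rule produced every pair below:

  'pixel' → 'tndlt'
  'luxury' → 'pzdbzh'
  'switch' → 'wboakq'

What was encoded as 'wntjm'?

since

In pixel: p→t is +4, i→n is +5, x→d is +6, e→l is +7 — the shift increases by 1 each position. Each letter shifts forward by (position + 4), i.e. 4, 5, 6, … — the shift grows by one for each successive letter.
Decoding wntjm: w−4=s, n−5=i, t−6=n, j−7=c, m−8=e.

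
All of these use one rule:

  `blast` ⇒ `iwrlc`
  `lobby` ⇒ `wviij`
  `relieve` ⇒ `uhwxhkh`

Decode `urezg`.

ranch

Treating letters as 0–25, the rule is x ↦ 17x + 17 (mod 26).
Decoding urezg: u(20)→23·(20−17)≡17=r; r(17)→23·(17−17)≡0=a; e(4)→23·(4−17)≡13=n; z(25)→23·(25−17)≡2=c; g(6)→23·(6−17)≡7=h (all mod 26).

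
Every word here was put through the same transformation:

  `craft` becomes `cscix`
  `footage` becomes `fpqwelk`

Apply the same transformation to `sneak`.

In craft: c→c is +0, r→s is +1, a→c is +2, f→i is +3 — the shift increases by 1 each position. Letter i (0-indexed) is shifted by i+0, so successive shifts are 0, 1, 2, ….
On sneak: s+0=s, n+1=o, e+2=g, a+3=d, k+4=o.

sogdo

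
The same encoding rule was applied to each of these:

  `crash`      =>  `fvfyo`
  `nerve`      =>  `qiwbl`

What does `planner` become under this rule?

The shift increases by 1 at each position, starting from +3: 3, 4, 5, ….
On planner: p+3=s, l+4=p, a+5=f, n+6=t, n+7=u, e+8=m, r+9=a.

spftuma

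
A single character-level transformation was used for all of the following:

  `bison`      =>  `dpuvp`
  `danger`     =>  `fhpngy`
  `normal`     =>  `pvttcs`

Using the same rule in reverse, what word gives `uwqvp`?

spoon

Shifts by position in bison: pos 0: b→d (+2), pos 1: i→p (+7), pos 2: s→u (+2), pos 3: o→v (+7) — repeating every 2. It's a Vigenère-style cipher with numeric key [2,7]: position i shifts by key[i mod 2].
Reversing it on uwqvp: u−2=s, w−7=p, q−2=o, v−7=o, p−2=n.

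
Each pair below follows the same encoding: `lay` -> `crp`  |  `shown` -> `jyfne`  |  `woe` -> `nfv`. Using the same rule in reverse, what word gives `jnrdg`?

swamp

Compare letters: l→c is +17, a→r is +17, y→p is +17 — a constant shift. Every letter moves 17 places later in the alphabet, wrapping around z→a.
Reversing it on jnrdg: j−17=s, n−17=w, r−17=a, d−17=m, g−17=p.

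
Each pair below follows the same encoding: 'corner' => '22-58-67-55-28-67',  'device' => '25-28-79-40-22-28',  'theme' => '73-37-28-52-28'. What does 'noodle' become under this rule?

With a=1..z=26, the number is 3·pos + 13.
Applying it to noodle: n=14→55, o=15→58, o=15→58, d=4→25, l=12→49, e=5→28.

55-58-58-25-49-28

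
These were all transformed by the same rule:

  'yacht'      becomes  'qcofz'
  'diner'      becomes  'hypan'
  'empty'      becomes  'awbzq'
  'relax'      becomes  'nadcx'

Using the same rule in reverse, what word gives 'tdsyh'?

fluid

y(24)→q(16) and a(0)→c(2) fit y≡19x+2 (mod 26); the inverse of 19 mod 26 is 11. Each letter's alphabet position (a=0..z=25) is mapped through 19·x+2 mod 26 — an affine cipher.
Reversing it on tdsyh: t(19)→11·(19−2)≡5=f; d(3)→11·(3−2)≡11=l; s(18)→11·(18−2)≡20=u; y(24)→11·(24−2)≡8=i; h(7)→11·(7−2)≡3=d (all mod 26).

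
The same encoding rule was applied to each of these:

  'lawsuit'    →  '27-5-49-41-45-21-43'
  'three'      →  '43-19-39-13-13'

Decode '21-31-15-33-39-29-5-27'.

l(#12)→27 and a(#1)→5: differences scale by 2, so n = 2·pos + 3. Each letter becomes 2×(its alphabet position, a=1..z=26) + 3.
Decoding 21-31-15-33-39-29-5-27: 21→(21−3)÷2=9=i, 31→(31−3)÷2=14=n, 15→(15−3)÷2=6=f, 33→(33−3)÷2=15=o, 39→(39−3)÷2=18=r, 29→(29−3)÷2=13=m, 5→(5−3)÷2=1=a, 27→(27−3)÷2=12=l.

informal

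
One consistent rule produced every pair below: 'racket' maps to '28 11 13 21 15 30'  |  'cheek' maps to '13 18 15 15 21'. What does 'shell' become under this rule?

r is letter #18 and maps to 28: an offset of 10. The number is (letter's place in the alphabet, a=1) + 10.
On shell: s=19→29, h=8→18, e=5→15, l=12→22, l=12→22.

29 18 15 22 22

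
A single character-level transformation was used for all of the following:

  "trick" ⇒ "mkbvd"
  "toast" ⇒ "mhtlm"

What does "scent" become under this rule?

lvxgm

Compare letters: t→m is +19, r→k is +19, i→b is +19 — a constant shift. This is a Caesar cipher with shift 19.
On scent: s+19=l, c+19=v, e+19=x, n+19=g, t+19=m.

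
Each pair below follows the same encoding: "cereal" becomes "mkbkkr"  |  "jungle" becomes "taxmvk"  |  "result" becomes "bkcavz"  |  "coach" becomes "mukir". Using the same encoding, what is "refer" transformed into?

The shifts repeat in a cycle of length 2: positions 0,1,… shift by +10, +6, then the pattern repeats.
Applying it to refer: r+10=b, e+6=k, f+10=p, e+6=k, r+10=b.

bkpkb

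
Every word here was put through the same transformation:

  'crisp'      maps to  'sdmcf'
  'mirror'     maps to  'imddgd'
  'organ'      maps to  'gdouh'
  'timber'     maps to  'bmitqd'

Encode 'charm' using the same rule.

This is an affine cipher: with a=0,…,z=25, each position x becomes (25x+20) mod 26.
For charm: c(2)→25·2+20≡18=s; h(7)→25·7+20≡13=n; a(0)→25·0+20≡20=u; r(17)→25·17+20≡3=d; m(12)→25·12+20≡8=i (all mod 26).

snudi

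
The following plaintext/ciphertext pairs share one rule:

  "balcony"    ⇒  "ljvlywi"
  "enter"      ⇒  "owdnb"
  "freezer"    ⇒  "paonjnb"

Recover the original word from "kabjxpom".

A repeating key of period 2 is used — shifts +10, +9 over and over.
Decoding kabjxpom: k−10=a, a−9=r, b−10=r, j−9=a, x−10=n, p−9=g, o−10=e, m−9=d.

arranged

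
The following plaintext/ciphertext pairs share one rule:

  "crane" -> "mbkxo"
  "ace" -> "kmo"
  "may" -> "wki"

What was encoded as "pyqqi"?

foggy

Compare letters: c→m is +10, r→b is +10, a→k is +10 — a constant shift. This is a Caesar cipher with shift 10.
Decoding pyqqi: p−10=f, y−10=o, q−10=g, q−10=g, i−10=y.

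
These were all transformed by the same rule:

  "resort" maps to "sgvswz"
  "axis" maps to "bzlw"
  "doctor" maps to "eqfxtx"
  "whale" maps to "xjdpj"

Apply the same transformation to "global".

In resort: r→s is +1, e→g is +2, s→v is +3, o→s is +4 — the shift increases by 1 each position. Letter i (0-indexed) is shifted by i+1, so successive shifts are 1, 2, 3, ….
Applying it to global: g+1=h, l+2=n, o+3=r, b+4=f, a+5=f, l+6=r.

hnrffr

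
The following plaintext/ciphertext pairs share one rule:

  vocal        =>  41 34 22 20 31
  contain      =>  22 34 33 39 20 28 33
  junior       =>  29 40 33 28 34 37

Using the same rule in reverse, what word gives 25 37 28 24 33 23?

friend

v is letter #22 and maps to 41: an offset of 19. Each letter is replaced by its alphabet position (a=1..z=26) + 19.
Decoding 25 37 28 24 33 23: 25→(25−19)÷1=6=f, 37→(37−19)÷1=18=r, 28→(28−19)÷1=9=i, 24→(24−19)÷1=5=e, 33→(33−19)÷1=14=n, 23→(23−19)÷1=4=d.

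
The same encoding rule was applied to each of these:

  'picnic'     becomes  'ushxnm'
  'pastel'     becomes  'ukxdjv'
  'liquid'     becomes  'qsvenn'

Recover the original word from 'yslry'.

Shifts by position in picnic: pos 0: p→u (+5), pos 1: i→s (+10), pos 2: c→h (+5), pos 3: n→x (+10) — repeating every 2. The shifts repeat in a cycle of length 2: positions 0,1,… shift by +5, +10, then the pattern repeats.
Undoing it on yslry: y−5=t, s−10=i, l−5=g, r−10=h, y−5=t.

tight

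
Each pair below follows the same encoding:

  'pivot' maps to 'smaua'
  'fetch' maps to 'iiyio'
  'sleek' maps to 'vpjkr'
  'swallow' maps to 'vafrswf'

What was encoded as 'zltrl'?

whole

Each letter shifts forward by (position + 3), i.e. 3, 4, 5, … — the shift grows by one for each successive letter.
Decoding zltrl: z−3=w, l−4=h, t−5=o, r−6=l, l−7=e.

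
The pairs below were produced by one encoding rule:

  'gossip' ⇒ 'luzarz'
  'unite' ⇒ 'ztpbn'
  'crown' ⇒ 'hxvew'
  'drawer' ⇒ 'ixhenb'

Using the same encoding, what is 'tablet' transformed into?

ygitnd

Letter i (0-indexed) is shifted by i+5, so successive shifts are 5, 6, 7, ….
For tablet: t+5=y, a+6=g, b+7=i, l+8=t, e+9=n, t+10=d.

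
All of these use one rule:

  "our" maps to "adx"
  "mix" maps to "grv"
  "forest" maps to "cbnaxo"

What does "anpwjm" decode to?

The output letters match the input read backwards, each shifted +9: our reversed is ruo. Read the word backwards and shift each letter +9.
Decoding anpwjm: shift back: a−9=r, n−9=e, p−9=g, w−9=n, j−9=a, m−9=d → regnad; then reverse → danger.

danger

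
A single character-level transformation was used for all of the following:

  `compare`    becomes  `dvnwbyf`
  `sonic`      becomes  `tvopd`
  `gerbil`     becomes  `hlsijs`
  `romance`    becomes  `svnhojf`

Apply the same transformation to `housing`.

ivvzjuh

Shifts by position in compare: pos 0: c→d (+1), pos 1: o→v (+7), pos 2: m→n (+1), pos 3: p→w (+7) — repeating every 2. The shifts repeat in a cycle of length 2: positions 0,1,… shift by +1, +7, then the pattern repeats.
Applying it to housing: h+1=i, o+7=v, u+1=v, s+7=z, i+1=j, n+7=u, g+1=h.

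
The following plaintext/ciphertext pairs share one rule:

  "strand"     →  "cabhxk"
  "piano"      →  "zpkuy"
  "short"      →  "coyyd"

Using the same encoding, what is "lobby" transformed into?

vvlii

Shifts by position in strand: pos 0: s→c (+10), pos 1: t→a (+7), pos 2: r→b (+10), pos 3: a→h (+7) — repeating every 2. The shifts repeat in a cycle of length 2: positions 0,1,… shift by +10, +7, then the pattern repeats.
On lobby: l+10=v, o+7=v, b+10=l, b+7=i, y+10=i.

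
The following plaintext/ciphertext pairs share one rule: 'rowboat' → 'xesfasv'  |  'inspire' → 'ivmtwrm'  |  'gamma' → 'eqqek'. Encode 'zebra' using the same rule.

evfid

The output letters match the input read backwards, each shifted +4: rowboat reversed is taobwor. Two steps: reverse the string, then apply a Caesar shift of +4.
Applying it to zebra: reverse → arbez; then shift: a+4=e, r+4=v, b+4=f, e+4=i, z+4=d.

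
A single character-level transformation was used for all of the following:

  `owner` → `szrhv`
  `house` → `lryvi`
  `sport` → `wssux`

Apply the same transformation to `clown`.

goszr

The shifts repeat in a cycle of length 2: positions 0,1,… shift by +4, +3, then the pattern repeats.
For clown: c+4=g, l+3=o, o+4=s, w+3=z, n+4=r.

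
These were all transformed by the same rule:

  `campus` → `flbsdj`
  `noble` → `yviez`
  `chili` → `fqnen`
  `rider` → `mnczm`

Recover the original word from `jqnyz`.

shine

c(2)→f(5) and a(0)→l(11) fit y≡23x+11 (mod 26); the inverse of 23 mod 26 is 17. Each letter's alphabet position (a=0..z=25) is mapped through 23·x+11 mod 26 — an affine cipher.
Undoing it on jqnyz: j(9)→17·(9−11)≡18=s; q(16)→17·(16−11)≡7=h; n(13)→17·(13−11)≡8=i; y(24)→17·(24−11)≡13=n; z(25)→17·(25−11)≡4=e (all mod 26).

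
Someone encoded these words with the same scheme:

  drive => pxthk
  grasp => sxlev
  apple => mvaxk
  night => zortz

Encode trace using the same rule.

Shifts by position in drive: pos 0: d→p (+12), pos 1: r→x (+6), pos 2: i→t (+11), pos 3: v→h (+12), pos 4: e→k (+6) — repeating every 3. It's a Vigenère-style cipher with numeric key [12,6,11]: position i shifts by key[i mod 3].
On trace: t+12=f, r+6=x, a+11=l, c+12=o, e+6=k.

fxlok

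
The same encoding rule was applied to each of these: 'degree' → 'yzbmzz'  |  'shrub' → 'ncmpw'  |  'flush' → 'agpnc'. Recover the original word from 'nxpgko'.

Compare letters: d→y is +21, e→z is +21, g→b is +21 — a constant shift. Each letter is shifted forward by 21 in the alphabet (a Caesar shift of +21).
Reversing it on nxpgko: n−21=s, x−21=c, p−21=u, g−21=l, k−21=p, o−21=t.

sculpt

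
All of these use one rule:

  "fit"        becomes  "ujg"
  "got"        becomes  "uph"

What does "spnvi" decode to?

The word is reversed, then every letter is shifted forward by 1.
Undoing it on spnvi: shift back: s−1=r, p−1=o, n−1=m, v−1=u, i−1=h → romuh; then reverse → humor.

humor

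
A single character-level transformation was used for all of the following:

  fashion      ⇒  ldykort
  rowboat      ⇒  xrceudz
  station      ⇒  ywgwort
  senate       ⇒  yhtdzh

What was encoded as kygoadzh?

Shifts by position in fashion: pos 0: f→l (+6), pos 1: a→d (+3), pos 2: s→y (+6), pos 3: h→k (+3) — repeating every 2. The shifts repeat in a cycle of length 2: positions 0,1,… shift by +6, +3, then the pattern repeats.
Undoing it on kygoadzh: k−6=e, y−3=v, g−6=a, o−3=l, a−6=u, d−3=a, z−6=t, h−3=e.

evaluate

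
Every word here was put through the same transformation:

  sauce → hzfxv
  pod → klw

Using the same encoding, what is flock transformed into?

Each pair mirrors across the alphabet (s↔h, a↔z, u↔f): positions sum to 25. Each letter is replaced by its mirror in the alphabet: a↔z, b↔y, c↔x, and so on (the Atbash cipher).
On flock: f↔u, l↔o, o↔l, c↔x, k↔p.

uolxp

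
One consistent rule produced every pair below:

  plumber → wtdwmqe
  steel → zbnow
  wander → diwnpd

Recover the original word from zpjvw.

shall

In plumber: p→w is +7, l→t is +8, u→d is +9, m→w is +10 — the shift increases by 1 each position. Each letter shifts forward by (position + 7), i.e. 7, 8, 9, … — the shift grows by one for each successive letter.
Decoding zpjvw: z−7=s, p−8=h, j−9=a, v−10=l, w−11=l.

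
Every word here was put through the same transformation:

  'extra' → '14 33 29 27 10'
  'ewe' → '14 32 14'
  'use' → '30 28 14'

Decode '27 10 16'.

rag

e is letter #5 and maps to 14: an offset of 9. The number is (letter's place in the alphabet, a=1) + 9.
Decoding 27 10 16: 27→(27−9)÷1=18=r, 10→(10−9)÷1=1=a, 16→(16−9)÷1=7=g.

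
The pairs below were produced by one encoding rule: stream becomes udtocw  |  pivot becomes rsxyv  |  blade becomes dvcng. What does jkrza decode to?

happy

Shifts by position in stream: pos 0: s→u (+2), pos 1: t→d (+10), pos 2: r→t (+2), pos 3: e→o (+10) — repeating every 2. A repeating key of period 2 is used — shifts +2, +10 over and over.
Undoing it on jkrza: j−2=h, k−10=a, r−2=p, z−10=p, a−2=y.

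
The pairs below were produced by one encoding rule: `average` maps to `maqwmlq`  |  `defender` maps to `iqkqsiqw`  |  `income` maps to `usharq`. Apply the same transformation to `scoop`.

The rule splits by letter class: vowels +12, consonants +5.
Applying it to scoop: s(cons)+5=x, c(cons)+5=h, o(vowel)+12=a, o(vowel)+12=a, p(cons)+5=u.

xhaau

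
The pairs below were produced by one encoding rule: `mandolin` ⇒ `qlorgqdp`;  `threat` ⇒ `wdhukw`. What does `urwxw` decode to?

The output letters match the input read backwards, each shifted +3: mandolin reversed is nilodnam. The word is reversed, then every letter is shifted forward by 3.
Reversing it on urwxw: shift back: u−3=r, r−3=o, w−3=t, x−3=u, w−3=t → rotut; then reverse → tutor.

tutor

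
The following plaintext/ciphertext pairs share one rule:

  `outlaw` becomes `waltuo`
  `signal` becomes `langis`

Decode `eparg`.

The output letters match the input read backwards: outlaw reversed is waltuo. It's just the letters in reverse order.
Decoding eparg: then reverse → grape.

grape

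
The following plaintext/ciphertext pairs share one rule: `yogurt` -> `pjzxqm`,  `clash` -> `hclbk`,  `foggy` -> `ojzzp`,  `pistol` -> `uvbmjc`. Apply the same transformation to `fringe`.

oqvyzd

y(24)→p(15) and o(14)→j(9) fit y≡11x+11 (mod 26); the inverse of 11 mod 26 is 19. This is an affine cipher: with a=0,…,z=25, each position x becomes (11x+11) mod 26.
On fringe: f(5)→11·5+11≡14=o; r(17)→11·17+11≡16=q; i(8)→11·8+11≡21=v; n(13)→11·13+11≡24=y; g(6)→11·6+11≡25=z; e(4)→11·4+11≡3=d (all mod 26).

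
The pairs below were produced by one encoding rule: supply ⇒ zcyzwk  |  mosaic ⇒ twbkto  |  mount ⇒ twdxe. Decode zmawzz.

In supply: s→z is +7, u→c is +8, p→y is +9, p→z is +10 — the shift increases by 1 each position. The shift increases by 1 at each position, starting from +7: 7, 8, 9, ….
Undoing it on zmawzz: z−7=s, m−8=e, a−9=r, w−10=m, z−11=o, z−12=n.

sermon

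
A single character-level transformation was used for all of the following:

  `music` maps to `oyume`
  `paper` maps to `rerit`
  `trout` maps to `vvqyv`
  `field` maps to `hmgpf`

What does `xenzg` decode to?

Shifts by position in music: pos 0: m→o (+2), pos 1: u→y (+4), pos 2: s→u (+2), pos 3: i→m (+4) — repeating every 2. The shifts repeat in a cycle of length 2: positions 0,1,… shift by +2, +4, then the pattern repeats.
Decoding xenzg: x−2=v, e−4=a, n−2=l, z−4=v, g−2=e.

valve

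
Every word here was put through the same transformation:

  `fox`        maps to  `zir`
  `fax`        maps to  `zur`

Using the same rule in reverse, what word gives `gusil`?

Compare letters: f→z is +20, o→i is +20, x→r is +20 — a constant shift. This is a Caesar cipher with shift 20.
Decoding gusil: g−20=m, u−20=a, s−20=y, i−20=o, l−20=r.

mayor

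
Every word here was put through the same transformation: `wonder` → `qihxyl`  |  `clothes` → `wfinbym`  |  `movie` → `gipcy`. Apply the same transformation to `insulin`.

Compare letters: w→q is +20, o→i is +20, n→h is +20 — a constant shift. Each letter is shifted forward by 20 in the alphabet (a Caesar shift of +20).
On insulin: i+20=c, n+20=h, s+20=m, u+20=o, l+20=f, i+20=c, n+20=h.

chmofch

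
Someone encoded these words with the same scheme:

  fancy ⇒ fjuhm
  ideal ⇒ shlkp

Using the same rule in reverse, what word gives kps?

The output letters match the input read backwards, each shifted +7: fancy reversed is ycnaf. Two steps: reverse the string, then apply a Caesar shift of +7.
Reversing it on kps: shift back: k−7=d, p−7=i, s−7=l → dil; then reverse → lid.

lid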